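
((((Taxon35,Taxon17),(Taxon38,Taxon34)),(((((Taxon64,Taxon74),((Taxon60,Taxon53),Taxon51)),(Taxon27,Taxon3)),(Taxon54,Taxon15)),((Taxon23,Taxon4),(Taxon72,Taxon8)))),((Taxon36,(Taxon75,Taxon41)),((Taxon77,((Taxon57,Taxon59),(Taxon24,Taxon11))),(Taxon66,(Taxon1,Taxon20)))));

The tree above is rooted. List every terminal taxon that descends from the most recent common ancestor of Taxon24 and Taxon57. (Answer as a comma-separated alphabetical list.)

Taxon11, Taxon24, Taxon57, Taxon59

Tracing Taxon24: it sits inside (Taxon24,Taxon11).
Tracing Taxon57: it sits inside (Taxon57,Taxon59).
The smallest clade enclosing both is ((Taxon57,Taxon59),(Taxon24,Taxon11)); the answer is its 4 terminal taxa in alphabetical order.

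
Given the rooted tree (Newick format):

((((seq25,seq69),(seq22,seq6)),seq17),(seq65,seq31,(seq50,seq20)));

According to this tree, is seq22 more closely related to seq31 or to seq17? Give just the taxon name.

The MRCA of seq22 and seq17 subtends (((seq25,seq69),(seq22,seq6)),seq17) (5 taxa).
The MRCA of seq22 and seq31 is the root, subtending the entire tree (9 taxa).
The first is nested inside the second, so seq22 shares a more recent common ancestor with seq17.

seq17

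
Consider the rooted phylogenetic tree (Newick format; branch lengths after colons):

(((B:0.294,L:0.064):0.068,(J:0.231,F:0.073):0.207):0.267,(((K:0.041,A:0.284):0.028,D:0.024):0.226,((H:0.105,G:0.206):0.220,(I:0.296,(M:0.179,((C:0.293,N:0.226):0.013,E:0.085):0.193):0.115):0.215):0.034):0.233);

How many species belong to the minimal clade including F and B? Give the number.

The MRCA of F and B is the node subtending ((B,L),(J,F)).
That clade contains 4 terminal taxa: B, F, J, L.

4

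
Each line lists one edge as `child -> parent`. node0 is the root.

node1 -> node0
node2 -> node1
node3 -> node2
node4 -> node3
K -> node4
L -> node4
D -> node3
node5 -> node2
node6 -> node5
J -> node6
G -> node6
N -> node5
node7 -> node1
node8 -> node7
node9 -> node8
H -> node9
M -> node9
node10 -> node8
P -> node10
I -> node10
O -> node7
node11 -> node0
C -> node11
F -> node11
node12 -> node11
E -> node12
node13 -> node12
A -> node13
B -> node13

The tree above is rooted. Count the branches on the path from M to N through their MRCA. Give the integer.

The MRCA of M and N is the node subtending ((((K,L),D),((J,G),N)),(((H,M),(P,I)),O)).
From M up to that node: 4 branches. From N up to the same node: 3 branches. Total: 4 + 3 = 7.

7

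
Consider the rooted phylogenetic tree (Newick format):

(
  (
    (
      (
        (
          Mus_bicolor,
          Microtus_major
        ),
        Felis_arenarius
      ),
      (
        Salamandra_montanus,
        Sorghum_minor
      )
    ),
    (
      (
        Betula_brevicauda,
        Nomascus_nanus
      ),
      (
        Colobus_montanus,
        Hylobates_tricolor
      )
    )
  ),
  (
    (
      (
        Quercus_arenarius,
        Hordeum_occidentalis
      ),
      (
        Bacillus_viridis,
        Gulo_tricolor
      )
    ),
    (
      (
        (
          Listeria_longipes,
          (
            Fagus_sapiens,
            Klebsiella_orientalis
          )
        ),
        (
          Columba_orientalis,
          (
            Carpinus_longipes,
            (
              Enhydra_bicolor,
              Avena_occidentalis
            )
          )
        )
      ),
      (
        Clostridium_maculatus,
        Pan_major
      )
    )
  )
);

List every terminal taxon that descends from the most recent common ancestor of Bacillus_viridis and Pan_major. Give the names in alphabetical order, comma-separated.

Avena_occidentalis, Bacillus_viridis, Carpinus_longipes, Clostridium_maculatus, Columba_orientalis, Enhydra_bicolor, Fagus_sapiens, Gulo_tricolor, Hordeum_occidentalis, Klebsiella_orientalis, Listeria_longipes, Pan_major, Quercus_arenarius

Tracing Bacillus_viridis: it sits inside (Bacillus_viridis,Gulo_tricolor).
Tracing Pan_major: it sits inside (Clostridium_maculatus,Pan_major).
The smallest clade enclosing both is (((Quercus_arenarius,Hordeum_occidentalis),(Bacillus_viridis,Gulo_tricolor)),(((Listeria_longipes,(Fagus_sapiens,Klebsiella_orientalis)),(Columba_orientalis,(Carpinus_longipes,(Enhydra_bicolor,Avena_occidentalis)))),(Clostridium_maculatus,Pan_major))); the answer is its 13 terminal taxa in alphabetical order.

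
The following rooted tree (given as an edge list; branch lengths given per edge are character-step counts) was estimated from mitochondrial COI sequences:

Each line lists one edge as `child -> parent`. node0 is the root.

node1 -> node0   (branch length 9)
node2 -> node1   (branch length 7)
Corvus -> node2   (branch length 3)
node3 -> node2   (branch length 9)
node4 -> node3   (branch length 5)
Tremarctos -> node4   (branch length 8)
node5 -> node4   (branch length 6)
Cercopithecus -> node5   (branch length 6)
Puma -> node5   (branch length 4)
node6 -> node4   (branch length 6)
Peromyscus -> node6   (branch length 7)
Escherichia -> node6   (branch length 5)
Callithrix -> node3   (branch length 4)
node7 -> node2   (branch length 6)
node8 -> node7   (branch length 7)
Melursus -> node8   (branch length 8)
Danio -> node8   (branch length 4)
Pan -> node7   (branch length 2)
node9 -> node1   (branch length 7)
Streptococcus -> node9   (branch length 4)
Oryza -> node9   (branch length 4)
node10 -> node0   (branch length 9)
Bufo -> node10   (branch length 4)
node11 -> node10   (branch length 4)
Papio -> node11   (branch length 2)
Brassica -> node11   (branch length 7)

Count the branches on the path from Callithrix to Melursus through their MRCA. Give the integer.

5

The MRCA of Callithrix and Melursus is the node subtending (Corvus,((Tremarctos,(Cercopithecus,Puma),(Peromyscus,Escherichia)),Callithrix),((Melursus,Danio),Pan)).
From Callithrix up to that node: 2 branches. From Melursus up to the same node: 3 branches. Total: 2 + 3 = 5.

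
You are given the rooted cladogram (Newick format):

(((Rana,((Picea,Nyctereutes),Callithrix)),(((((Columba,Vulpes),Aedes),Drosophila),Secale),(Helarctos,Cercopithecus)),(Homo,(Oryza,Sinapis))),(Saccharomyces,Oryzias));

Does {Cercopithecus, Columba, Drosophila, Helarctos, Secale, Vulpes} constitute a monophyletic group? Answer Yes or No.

The MRCA of the listed taxa subtends (((((Columba,Vulpes),Aedes),Drosophila),Secale),(Helarctos,Cercopithecus)).
That clade also contains Aedes, which is not in the proposed group, so the group is not monophyletic.

No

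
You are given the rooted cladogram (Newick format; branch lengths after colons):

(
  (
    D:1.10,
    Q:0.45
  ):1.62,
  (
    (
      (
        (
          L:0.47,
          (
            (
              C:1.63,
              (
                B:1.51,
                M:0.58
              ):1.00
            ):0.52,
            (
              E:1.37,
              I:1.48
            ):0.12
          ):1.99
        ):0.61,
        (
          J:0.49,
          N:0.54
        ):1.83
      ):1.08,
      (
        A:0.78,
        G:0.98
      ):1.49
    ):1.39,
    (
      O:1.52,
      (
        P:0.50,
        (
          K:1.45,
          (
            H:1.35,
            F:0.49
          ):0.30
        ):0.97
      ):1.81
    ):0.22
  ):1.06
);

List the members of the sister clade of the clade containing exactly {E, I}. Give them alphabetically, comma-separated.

B, C, M

The clade containing exactly {E, I} attaches to the tree at the node subtending ((C,(B,M)),(E,I)).
The other lineage descending from that same node — the sister group — is (C,(B,M)); its 3 tips in alphabetical order are the answer.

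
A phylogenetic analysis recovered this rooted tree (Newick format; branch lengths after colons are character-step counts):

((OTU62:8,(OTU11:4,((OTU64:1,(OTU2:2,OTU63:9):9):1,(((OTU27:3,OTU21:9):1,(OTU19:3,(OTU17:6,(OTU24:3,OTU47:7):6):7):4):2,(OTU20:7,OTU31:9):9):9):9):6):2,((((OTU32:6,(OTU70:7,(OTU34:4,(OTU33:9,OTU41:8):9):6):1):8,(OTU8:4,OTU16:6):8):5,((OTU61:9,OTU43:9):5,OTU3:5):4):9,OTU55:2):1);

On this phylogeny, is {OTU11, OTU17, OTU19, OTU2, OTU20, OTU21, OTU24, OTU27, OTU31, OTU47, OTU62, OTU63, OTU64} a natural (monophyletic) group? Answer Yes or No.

Yes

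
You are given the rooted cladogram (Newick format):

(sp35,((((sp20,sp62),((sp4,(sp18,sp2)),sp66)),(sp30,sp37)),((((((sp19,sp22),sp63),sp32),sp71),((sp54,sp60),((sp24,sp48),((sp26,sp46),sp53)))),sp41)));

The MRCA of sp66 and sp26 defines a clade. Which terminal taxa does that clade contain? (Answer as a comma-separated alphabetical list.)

Tracing sp66: it sits inside ((sp4,(sp18,sp2)),sp66).
Tracing sp26: it sits inside (sp26,sp46).
The smallest clade enclosing both is ((((sp20,sp62),((sp4,(sp18,sp2)),sp66)),(sp30,sp37)),((((((sp19,sp22),sp63),sp32),sp71),((sp54,sp60),((sp24,sp48),((sp26,sp46),sp53)))),sp41)); the answer is its 21 terminal taxa in alphabetical order.

sp18, sp19, sp2, sp20, sp22, sp24, sp26, sp30, sp32, sp37, sp4, sp41, sp46, sp48, sp53, sp54, sp60, sp62, sp63, sp66, sp71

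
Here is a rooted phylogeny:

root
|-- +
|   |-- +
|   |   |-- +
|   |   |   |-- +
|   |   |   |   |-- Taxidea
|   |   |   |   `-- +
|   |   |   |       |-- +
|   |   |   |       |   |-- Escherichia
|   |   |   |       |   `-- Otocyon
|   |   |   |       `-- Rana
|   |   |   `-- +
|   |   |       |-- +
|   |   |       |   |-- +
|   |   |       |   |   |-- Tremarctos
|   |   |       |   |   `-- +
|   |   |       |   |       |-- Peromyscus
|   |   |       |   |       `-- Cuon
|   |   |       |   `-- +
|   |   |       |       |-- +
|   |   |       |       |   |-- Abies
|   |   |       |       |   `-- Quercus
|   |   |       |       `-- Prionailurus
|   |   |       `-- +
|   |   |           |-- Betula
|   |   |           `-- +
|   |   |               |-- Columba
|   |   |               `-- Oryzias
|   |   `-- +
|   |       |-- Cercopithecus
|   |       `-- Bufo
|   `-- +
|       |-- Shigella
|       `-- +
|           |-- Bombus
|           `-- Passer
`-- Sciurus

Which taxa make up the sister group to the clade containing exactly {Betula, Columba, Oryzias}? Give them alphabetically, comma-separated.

Abies, Cuon, Peromyscus, Prionailurus, Quercus, Tremarctos

The clade containing exactly {Betula, Columba, Oryzias} attaches to the tree at the node subtending (((Tremarctos,(Peromyscus,Cuon)),((Abies,Quercus),Prionailurus)),(Betula,(Columba,Oryzias))).
The other lineage descending from that same node — the sister group — is ((Tremarctos,(Peromyscus,Cuon)),((Abies,Quercus),Prionailurus)); its 6 tips in alphabetical order are the answer.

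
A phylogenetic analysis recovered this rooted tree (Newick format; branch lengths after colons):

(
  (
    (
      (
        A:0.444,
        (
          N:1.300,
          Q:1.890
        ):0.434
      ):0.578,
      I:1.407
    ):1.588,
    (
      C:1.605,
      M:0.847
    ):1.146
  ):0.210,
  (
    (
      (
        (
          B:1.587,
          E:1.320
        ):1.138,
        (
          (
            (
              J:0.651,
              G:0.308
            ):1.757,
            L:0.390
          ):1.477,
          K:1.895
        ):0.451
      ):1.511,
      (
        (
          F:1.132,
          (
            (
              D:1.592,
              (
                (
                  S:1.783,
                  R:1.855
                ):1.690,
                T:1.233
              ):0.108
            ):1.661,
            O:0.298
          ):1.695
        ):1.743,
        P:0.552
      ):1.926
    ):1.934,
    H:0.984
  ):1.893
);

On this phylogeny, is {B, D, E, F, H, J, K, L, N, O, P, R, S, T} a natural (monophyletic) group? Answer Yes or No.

The MRCA of the listed taxa is the root, so the smallest clade containing them is the whole tree.
That clade also contains A, C, G, I, M, Q, which are not in the proposed group, so the group is not monophyletic.

No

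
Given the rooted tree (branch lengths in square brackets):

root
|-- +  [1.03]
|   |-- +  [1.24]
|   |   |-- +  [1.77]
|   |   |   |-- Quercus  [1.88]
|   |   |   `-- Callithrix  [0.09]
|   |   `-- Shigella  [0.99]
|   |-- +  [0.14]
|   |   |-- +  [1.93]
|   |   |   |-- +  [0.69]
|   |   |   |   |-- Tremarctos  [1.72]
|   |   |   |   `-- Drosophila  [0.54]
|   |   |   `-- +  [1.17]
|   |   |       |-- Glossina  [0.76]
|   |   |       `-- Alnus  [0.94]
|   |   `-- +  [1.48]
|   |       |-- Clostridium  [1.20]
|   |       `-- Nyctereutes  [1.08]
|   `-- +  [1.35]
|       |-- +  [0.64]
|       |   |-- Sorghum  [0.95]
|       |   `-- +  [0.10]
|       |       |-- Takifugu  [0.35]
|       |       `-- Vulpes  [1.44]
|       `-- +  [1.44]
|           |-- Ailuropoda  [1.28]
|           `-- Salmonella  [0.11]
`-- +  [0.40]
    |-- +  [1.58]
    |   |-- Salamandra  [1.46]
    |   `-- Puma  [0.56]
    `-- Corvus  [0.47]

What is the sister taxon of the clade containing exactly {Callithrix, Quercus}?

Shigella

The clade containing exactly {Callithrix, Quercus} attaches to the tree at the node subtending ((Quercus,Callithrix),Shigella).
The other lineage descending from that same node — the sister group — is the single tip Shigella.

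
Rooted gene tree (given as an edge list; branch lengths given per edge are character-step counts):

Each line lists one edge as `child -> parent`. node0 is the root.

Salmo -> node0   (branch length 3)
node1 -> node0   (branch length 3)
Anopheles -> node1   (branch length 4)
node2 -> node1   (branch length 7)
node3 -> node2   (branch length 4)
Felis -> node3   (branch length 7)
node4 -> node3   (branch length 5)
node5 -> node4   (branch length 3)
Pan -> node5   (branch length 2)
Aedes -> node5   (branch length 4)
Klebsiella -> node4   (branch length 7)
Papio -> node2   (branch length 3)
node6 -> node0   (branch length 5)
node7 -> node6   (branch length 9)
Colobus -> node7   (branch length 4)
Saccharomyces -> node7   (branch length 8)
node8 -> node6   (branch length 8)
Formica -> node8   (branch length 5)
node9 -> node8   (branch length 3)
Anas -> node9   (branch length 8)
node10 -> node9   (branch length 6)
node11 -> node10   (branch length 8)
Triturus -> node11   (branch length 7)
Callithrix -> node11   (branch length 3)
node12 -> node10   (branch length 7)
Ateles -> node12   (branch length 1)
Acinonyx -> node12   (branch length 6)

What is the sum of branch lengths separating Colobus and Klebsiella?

44

The path runs Colobus → … → MRCA → … → Klebsiella; the MRCA is the root of the tree.
Branch lengths along that path: 4 + 9 + 5 + 3 + 7 + 4 + 5 + 7 = 44.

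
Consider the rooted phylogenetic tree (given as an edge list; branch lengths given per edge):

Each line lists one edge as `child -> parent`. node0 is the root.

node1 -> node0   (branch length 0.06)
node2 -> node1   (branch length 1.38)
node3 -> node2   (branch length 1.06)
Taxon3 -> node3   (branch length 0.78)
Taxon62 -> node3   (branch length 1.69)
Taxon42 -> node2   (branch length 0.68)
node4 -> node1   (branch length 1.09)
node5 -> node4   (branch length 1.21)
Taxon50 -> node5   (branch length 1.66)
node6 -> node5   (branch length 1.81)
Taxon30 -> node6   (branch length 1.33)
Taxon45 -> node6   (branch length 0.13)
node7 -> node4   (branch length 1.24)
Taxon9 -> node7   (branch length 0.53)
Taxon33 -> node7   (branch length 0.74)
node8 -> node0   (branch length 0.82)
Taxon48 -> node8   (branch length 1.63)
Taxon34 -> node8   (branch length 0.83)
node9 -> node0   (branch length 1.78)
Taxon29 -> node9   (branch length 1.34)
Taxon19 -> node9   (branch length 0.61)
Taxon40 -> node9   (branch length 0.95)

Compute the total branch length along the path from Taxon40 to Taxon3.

The path runs Taxon40 → … → MRCA → … → Taxon3; the MRCA is the root of the tree.
Branch lengths along that path: 0.95 + 1.78 + 0.06 + 1.38 + 1.06 + 0.78 = 6.01.

6.01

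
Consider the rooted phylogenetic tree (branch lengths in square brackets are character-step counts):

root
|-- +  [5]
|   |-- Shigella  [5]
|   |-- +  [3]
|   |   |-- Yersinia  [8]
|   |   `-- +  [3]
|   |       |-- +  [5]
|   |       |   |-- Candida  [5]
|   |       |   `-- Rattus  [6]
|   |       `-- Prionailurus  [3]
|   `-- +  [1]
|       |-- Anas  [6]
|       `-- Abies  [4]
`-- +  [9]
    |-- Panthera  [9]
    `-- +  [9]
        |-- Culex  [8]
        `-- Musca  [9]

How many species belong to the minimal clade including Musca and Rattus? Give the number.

10

The MRCA of Musca and Rattus is the root, so the clade is the entire tree.
That clade contains 10 terminal taxa: Abies, Anas, Candida, Culex, Musca, Panthera, Prionailurus, Rattus, Shigella, Yersinia.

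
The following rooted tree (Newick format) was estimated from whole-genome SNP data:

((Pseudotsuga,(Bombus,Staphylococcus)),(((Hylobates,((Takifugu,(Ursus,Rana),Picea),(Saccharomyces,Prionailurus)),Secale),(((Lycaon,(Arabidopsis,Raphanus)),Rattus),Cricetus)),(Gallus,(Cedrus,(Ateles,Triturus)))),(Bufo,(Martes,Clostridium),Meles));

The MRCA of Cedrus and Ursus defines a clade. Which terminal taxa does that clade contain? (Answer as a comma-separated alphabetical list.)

Arabidopsis, Ateles, Cedrus, Cricetus, Gallus, Hylobates, Lycaon, Picea, Prionailurus, Rana, Raphanus, Rattus, Saccharomyces, Secale, Takifugu, Triturus, Ursus

Tracing Cedrus: it sits inside (Cedrus,(Ateles,Triturus)).
Tracing Ursus: it sits inside (Ursus,Rana).
The smallest clade enclosing both is (((Hylobates,((Takifugu,(Ursus,Rana),Picea),(Saccharomyces,Prionailurus)),Secale),(((Lycaon,(Arabidopsis,Raphanus)),Rattus),Cricetus)),(Gallus,(Cedrus,(Ateles,Triturus)))); the answer is its 17 terminal taxa in alphabetical order.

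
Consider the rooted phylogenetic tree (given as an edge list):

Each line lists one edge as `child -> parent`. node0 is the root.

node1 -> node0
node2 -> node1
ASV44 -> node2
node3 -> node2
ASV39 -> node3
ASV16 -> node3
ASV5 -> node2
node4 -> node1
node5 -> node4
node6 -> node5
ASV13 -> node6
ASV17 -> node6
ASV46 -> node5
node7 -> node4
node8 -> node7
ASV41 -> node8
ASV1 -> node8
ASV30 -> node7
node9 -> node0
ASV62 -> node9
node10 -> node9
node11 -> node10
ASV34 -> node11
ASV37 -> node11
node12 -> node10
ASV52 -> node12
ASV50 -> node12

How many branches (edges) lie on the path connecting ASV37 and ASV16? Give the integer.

8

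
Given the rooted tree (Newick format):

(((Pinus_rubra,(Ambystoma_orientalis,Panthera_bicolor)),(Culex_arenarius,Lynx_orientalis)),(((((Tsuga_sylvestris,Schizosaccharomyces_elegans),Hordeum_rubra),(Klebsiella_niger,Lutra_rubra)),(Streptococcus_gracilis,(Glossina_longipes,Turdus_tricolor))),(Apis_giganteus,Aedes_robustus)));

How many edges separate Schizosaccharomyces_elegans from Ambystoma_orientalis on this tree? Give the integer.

The MRCA of Schizosaccharomyces_elegans and Ambystoma_orientalis is the root of the tree.
From Schizosaccharomyces_elegans up to that node: 6 branches. From Ambystoma_orientalis up to the same node: 4 branches. Total: 6 + 4 = 10.

10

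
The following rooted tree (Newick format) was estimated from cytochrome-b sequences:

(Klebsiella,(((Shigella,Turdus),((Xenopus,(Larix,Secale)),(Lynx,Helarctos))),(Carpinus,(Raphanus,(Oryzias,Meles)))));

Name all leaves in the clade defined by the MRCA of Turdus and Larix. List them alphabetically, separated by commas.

Helarctos, Larix, Lynx, Secale, Shigella, Turdus, Xenopus

Tracing Turdus: it sits inside (Shigella,Turdus).
Tracing Larix: it sits inside (Larix,Secale).
The smallest clade enclosing both is ((Shigella,Turdus),((Xenopus,(Larix,Secale)),(Lynx,Helarctos))); the answer is its 7 terminal taxa in alphabetical order.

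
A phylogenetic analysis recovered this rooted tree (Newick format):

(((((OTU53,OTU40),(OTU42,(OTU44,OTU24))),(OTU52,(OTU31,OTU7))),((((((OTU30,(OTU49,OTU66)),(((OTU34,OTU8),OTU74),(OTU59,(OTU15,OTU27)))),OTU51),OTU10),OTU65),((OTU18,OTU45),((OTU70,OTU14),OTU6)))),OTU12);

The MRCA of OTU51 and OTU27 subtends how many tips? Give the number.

10

The MRCA of OTU51 and OTU27 is the node subtending (((OTU30,(OTU49,OTU66)),(((OTU34,OTU8),OTU74),(OTU59,(OTU15,OTU27)))),OTU51).
That clade contains 10 terminal taxa: OTU15, OTU27, OTU30, OTU34, OTU49, OTU51, OTU59, OTU66, OTU74, OTU8.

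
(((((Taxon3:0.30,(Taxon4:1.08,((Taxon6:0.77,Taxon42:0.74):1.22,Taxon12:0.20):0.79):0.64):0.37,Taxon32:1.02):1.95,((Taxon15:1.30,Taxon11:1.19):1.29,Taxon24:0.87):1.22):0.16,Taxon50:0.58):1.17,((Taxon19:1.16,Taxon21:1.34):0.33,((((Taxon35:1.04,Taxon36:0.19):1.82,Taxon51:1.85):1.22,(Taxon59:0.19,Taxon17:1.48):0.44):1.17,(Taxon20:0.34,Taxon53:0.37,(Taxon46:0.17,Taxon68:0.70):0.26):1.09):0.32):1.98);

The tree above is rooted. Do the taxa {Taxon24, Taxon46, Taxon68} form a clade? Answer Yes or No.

The MRCA of the listed taxa is the root, so the smallest clade containing them is the whole tree.
That clade also contains Taxon11, Taxon12, Taxon15, Taxon17, Taxon19, Taxon20, Taxon21, Taxon3, Taxon32, Taxon35, Taxon36, Taxon4, Taxon42, Taxon50, Taxon51, Taxon53, Taxon59, Taxon6, which are not in the proposed group, so the group is not monophyletic.

No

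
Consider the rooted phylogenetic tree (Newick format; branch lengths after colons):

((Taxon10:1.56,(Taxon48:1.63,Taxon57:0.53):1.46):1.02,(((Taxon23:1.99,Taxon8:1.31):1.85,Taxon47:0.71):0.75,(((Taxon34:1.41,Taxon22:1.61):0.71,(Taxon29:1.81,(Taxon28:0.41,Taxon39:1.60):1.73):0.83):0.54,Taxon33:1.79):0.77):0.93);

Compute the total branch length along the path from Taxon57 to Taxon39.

The path runs Taxon57 → … → MRCA → … → Taxon39; the MRCA is the root of the tree.
Branch lengths along that path: 0.53 + 1.46 + 1.02 + 0.93 + 0.77 + 0.54 + 0.83 + 1.73 + 1.60 = 9.41.

9.41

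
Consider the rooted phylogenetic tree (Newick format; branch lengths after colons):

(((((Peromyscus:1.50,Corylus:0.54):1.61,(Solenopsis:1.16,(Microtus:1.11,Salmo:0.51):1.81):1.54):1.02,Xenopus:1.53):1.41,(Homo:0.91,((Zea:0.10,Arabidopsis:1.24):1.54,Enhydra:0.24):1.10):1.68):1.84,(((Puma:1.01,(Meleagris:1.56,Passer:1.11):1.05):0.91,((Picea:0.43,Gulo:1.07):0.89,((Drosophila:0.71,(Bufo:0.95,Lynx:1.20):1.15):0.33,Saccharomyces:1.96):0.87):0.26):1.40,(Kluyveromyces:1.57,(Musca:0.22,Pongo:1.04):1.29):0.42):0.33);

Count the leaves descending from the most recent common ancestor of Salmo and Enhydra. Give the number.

10

The MRCA of Salmo and Enhydra is the node subtending ((((Peromyscus,Corylus),(Solenopsis,(Microtus,Salmo))),Xenopus),(Homo,((Zea,Arabidopsis),Enhydra))).
That clade contains 10 terminal taxa: Arabidopsis, Corylus, Enhydra, Homo, Microtus, Peromyscus, Salmo, Solenopsis, Xenopus, Zea.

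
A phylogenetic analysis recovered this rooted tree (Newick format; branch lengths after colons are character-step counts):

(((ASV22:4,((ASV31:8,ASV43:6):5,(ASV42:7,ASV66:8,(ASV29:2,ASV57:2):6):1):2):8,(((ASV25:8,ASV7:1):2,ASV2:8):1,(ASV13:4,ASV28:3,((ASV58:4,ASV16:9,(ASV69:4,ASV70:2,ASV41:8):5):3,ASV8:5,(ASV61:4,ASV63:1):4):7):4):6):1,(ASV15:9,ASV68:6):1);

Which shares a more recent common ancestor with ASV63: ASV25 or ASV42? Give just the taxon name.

ASV25

The MRCA of ASV63 and ASV25 subtends (((ASV25,ASV7),ASV2),(ASV13,ASV28,((ASV58,ASV16,(ASV69,ASV70,ASV41)),ASV8,(ASV61,ASV63)))) (13 taxa).
The MRCA of ASV63 and ASV42 subtends ((ASV22,((ASV31,ASV43),(ASV42,ASV66,(ASV29,ASV57)))),(((ASV25,ASV7),ASV2),(ASV13,ASV28,((ASV58,ASV16,(ASV69,ASV70,ASV41)),ASV8,(ASV61,ASV63))))) (20 taxa).
The first is nested inside the second, so ASV63 shares a more recent common ancestor with ASV25.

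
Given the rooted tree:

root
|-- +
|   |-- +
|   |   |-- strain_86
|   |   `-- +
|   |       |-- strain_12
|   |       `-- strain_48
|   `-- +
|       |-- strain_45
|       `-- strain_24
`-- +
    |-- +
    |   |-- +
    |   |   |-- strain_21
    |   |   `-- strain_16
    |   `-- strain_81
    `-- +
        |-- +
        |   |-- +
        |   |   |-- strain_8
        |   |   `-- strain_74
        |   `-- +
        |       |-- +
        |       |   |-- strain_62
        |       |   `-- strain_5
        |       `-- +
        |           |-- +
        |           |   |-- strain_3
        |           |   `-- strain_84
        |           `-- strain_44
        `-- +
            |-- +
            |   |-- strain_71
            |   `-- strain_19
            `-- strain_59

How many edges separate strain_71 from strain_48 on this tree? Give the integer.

The MRCA of strain_71 and strain_48 is the root of the tree.
From strain_71 up to that node: 5 branches. From strain_48 up to the same node: 4 branches. Total: 5 + 4 = 9.

9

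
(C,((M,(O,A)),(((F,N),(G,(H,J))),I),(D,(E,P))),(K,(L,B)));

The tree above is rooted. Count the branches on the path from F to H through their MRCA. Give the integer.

5

The MRCA of F and H is the node subtending ((F,N),(G,(H,J))).
From F up to that node: 2 branches. From H up to the same node: 3 branches. Total: 2 + 3 = 5.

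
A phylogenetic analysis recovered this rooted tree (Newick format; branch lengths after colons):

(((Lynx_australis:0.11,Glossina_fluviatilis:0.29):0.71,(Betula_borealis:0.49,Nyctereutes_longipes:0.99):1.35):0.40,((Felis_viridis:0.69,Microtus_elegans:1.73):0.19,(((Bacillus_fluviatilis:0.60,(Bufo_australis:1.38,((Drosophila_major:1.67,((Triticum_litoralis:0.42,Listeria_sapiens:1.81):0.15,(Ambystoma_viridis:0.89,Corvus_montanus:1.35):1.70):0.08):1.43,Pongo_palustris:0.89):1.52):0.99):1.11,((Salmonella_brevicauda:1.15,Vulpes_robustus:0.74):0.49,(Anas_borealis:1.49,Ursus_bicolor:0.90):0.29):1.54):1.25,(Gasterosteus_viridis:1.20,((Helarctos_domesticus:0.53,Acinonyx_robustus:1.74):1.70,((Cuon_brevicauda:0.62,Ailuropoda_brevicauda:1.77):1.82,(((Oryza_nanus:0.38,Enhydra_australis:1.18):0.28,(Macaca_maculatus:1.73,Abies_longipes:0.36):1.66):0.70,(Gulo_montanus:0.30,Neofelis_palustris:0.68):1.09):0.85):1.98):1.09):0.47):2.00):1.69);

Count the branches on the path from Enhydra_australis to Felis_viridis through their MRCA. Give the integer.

10

The MRCA of Enhydra_australis and Felis_viridis is the node subtending ((Felis_viridis,Microtus_elegans),(((Bacillus_fluviatilis,(Bufo_australis,((Drosophila_major,((Triticum_litoralis,Listeria_sapiens),(Ambystoma_viridis,Corvus_montanus))),Pongo_palustris))),((Salmonella_brevicauda,Vulpes_robustus),(Anas_borealis,Ursus_bicolor))),(Gasterosteus_viridis,((Helarctos_domesticus,Acinonyx_robustus),((Cuon_brevicauda,Ailuropoda_brevicauda),(((Oryza_nanus,Enhydra_australis),(Macaca_maculatus,Abies_longipes)),(Gulo_montanus,Neofelis_palustris))))))).
From Enhydra_australis up to that node: 8 branches. From Felis_viridis up to the same node: 2 branches. Total: 8 + 2 = 10.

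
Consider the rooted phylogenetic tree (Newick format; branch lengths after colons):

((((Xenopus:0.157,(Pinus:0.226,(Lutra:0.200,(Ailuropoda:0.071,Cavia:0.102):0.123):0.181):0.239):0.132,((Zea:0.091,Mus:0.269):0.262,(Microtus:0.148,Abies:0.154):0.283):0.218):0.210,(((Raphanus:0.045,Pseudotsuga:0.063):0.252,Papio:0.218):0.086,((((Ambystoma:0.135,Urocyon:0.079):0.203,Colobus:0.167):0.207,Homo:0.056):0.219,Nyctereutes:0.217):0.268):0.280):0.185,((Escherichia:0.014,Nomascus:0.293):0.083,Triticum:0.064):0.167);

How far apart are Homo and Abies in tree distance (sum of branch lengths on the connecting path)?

1.688

The path runs Homo → … → MRCA → … → Abies; the MRCA is the node subtending (((Xenopus,(Pinus,(Lutra,(Ailuropoda,Cavia)))),((Zea,Mus),(Microtus,Abies))),(((Raphanus,Pseudotsuga),Papio),((((Ambystoma,Urocyon),Colobus),Homo),Nyctereutes))).
Branch lengths along that path: 0.056 + 0.219 + 0.268 + 0.280 + 0.210 + 0.218 + 0.283 + 0.154 = 1.688.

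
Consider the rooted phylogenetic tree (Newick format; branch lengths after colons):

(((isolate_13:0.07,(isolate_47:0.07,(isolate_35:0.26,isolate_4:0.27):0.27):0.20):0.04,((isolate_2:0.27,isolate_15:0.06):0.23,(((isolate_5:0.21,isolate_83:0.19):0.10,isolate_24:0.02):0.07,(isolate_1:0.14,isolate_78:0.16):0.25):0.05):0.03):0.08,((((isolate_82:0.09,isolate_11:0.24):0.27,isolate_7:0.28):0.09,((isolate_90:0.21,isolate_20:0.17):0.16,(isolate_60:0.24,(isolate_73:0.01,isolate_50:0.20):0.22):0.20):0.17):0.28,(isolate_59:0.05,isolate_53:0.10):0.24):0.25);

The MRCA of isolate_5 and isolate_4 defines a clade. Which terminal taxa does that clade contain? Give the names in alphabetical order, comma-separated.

Tracing isolate_5: it sits inside (isolate_5,isolate_83).
Tracing isolate_4: it sits inside (isolate_35,isolate_4).
The smallest clade enclosing both is ((isolate_13,(isolate_47,(isolate_35,isolate_4))),((isolate_2,isolate_15),(((isolate_5,isolate_83),isolate_24),(isolate_1,isolate_78)))); the answer is its 11 terminal taxa in alphabetical order.

isolate_1, isolate_13, isolate_15, isolate_2, isolate_24, isolate_35, isolate_4, isolate_47, isolate_5, isolate_78, isolate_83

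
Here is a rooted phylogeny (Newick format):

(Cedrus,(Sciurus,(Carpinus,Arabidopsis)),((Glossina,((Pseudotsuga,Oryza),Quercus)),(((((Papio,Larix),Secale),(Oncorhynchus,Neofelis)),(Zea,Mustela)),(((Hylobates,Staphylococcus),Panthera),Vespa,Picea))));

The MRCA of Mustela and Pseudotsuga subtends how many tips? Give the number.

The MRCA of Mustela and Pseudotsuga is the node subtending ((Glossina,((Pseudotsuga,Oryza),Quercus)),(((((Papio,Larix),Secale),(Oncorhynchus,Neofelis)),(Zea,Mustela)),(((Hylobates,Staphylococcus),Panthera),Vespa,Picea))).
That clade contains 16 terminal taxa: Glossina, Hylobates, Larix, Mustela, Neofelis, Oncorhynchus, Oryza, Panthera, Papio, Picea, Pseudotsuga, Quercus, Secale, Staphylococcus, Vespa, Zea.

16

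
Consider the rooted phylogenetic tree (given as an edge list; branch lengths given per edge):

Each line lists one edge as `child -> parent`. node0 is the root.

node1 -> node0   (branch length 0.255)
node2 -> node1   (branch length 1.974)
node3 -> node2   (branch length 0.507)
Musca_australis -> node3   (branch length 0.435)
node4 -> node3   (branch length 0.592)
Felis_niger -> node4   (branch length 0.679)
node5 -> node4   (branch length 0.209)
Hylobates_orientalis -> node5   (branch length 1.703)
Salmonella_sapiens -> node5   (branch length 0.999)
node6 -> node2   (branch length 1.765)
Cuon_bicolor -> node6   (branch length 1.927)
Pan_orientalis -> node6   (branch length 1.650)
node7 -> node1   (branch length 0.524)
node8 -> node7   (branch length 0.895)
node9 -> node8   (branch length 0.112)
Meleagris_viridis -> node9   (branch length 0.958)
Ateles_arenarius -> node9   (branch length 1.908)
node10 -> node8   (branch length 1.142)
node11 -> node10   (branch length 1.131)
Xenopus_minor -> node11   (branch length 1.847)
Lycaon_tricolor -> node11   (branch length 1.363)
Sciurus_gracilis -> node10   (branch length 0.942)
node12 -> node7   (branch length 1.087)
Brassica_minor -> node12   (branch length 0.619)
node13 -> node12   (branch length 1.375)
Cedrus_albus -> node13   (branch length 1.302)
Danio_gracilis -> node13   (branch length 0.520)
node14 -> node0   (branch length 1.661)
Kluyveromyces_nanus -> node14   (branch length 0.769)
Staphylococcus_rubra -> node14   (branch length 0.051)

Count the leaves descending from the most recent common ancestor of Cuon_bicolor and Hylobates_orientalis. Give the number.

The MRCA of Cuon_bicolor and Hylobates_orientalis is the node subtending ((Musca_australis,(Felis_niger,(Hylobates_orientalis,Salmonella_sapiens))),(Cuon_bicolor,Pan_orientalis)).
That clade contains 6 terminal taxa: Cuon_bicolor, Felis_niger, Hylobates_orientalis, Musca_australis, Pan_orientalis, Salmonella_sapiens.

6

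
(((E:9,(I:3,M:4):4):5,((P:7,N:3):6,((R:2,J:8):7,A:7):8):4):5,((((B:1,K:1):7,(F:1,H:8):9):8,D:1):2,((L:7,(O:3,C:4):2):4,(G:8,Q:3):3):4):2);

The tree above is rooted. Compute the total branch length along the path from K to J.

The path runs K → … → MRCA → … → J; the MRCA is the root of the tree.
Branch lengths along that path: 1 + 7 + 8 + 2 + 2 + 5 + 4 + 8 + 7 + 8 = 52.

52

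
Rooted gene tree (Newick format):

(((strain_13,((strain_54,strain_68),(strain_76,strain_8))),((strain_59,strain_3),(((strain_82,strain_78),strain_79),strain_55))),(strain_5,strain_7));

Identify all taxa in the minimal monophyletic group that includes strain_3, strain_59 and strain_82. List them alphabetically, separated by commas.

strain_3, strain_55, strain_59, strain_78, strain_79, strain_82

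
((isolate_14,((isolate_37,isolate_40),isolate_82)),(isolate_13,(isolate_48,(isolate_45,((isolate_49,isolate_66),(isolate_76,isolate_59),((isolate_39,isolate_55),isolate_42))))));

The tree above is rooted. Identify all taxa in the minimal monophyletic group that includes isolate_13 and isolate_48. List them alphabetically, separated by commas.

isolate_13, isolate_39, isolate_42, isolate_45, isolate_48, isolate_49, isolate_55, isolate_59, isolate_66, isolate_76

Tracing isolate_13: it sits inside (isolate_13,(isolate_48,(isolate_45,((isolate_49,isolate_66),(isolate_76,isolate_59),((isolate_39,isolate_55),isolate_42))))).
Tracing isolate_48: it sits inside (isolate_48,(isolate_45,((isolate_49,isolate_66),(isolate_76,isolate_59),((isolate_39,isolate_55),isolate_42)))).
The smallest clade enclosing both is (isolate_13,(isolate_48,(isolate_45,((isolate_49,isolate_66),(isolate_76,isolate_59),((isolate_39,isolate_55),isolate_42))))); the answer is its 10 terminal taxa in alphabetical order.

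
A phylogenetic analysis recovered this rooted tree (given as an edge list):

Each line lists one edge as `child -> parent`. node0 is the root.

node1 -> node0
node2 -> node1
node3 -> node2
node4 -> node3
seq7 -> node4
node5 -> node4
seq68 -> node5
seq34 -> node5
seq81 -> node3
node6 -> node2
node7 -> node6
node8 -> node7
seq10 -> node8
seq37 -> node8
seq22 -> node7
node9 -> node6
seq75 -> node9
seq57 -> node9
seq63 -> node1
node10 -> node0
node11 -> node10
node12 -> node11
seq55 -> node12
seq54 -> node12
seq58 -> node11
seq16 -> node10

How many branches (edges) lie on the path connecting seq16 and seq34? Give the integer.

The MRCA of seq16 and seq34 is the root of the tree.
From seq16 up to that node: 2 branches. From seq34 up to the same node: 6 branches. Total: 2 + 6 = 8.

8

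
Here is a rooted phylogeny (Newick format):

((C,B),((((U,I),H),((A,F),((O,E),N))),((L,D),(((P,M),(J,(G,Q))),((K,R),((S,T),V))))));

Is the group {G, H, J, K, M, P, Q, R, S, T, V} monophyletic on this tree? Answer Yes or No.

No

The MRCA of the listed taxa subtends ((((U,I),H),((A,F),((O,E),N))),((L,D),(((P,M),(J,(G,Q))),((K,R),((S,T),V))))).
That clade also contains A, D, E, F, I, L, N, O, U, which are not in the proposed group, so the group is not monophyletic.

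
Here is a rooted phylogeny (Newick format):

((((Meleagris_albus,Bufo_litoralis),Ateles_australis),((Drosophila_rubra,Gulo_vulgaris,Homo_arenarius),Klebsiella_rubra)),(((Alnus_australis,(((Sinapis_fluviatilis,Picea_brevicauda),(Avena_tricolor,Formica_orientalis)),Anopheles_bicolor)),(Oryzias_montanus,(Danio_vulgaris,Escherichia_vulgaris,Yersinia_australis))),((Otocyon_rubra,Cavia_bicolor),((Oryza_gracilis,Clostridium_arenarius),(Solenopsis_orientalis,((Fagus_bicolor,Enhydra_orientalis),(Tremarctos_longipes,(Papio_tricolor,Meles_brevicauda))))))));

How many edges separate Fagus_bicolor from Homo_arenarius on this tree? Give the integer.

11

The MRCA of Fagus_bicolor and Homo_arenarius is the root of the tree.
From Fagus_bicolor up to that node: 7 branches. From Homo_arenarius up to the same node: 4 branches. Total: 7 + 4 = 11.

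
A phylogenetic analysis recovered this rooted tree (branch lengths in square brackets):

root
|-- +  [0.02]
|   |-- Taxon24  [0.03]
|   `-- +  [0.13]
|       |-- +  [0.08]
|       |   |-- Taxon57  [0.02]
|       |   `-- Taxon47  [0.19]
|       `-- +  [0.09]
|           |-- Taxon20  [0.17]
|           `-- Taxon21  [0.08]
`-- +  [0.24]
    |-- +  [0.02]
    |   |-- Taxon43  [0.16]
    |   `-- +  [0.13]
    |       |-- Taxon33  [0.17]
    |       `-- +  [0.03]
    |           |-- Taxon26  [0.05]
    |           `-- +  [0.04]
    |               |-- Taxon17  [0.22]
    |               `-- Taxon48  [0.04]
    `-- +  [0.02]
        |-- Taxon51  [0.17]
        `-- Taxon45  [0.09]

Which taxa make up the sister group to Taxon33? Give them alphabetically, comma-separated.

Taxon33 attaches to the tree at the node subtending (Taxon33,(Taxon26,(Taxon17,Taxon48))).
The other lineage descending from that same node — the sister group — is (Taxon26,(Taxon17,Taxon48)); its 3 tips in alphabetical order are the answer.

Taxon17, Taxon26, Taxon48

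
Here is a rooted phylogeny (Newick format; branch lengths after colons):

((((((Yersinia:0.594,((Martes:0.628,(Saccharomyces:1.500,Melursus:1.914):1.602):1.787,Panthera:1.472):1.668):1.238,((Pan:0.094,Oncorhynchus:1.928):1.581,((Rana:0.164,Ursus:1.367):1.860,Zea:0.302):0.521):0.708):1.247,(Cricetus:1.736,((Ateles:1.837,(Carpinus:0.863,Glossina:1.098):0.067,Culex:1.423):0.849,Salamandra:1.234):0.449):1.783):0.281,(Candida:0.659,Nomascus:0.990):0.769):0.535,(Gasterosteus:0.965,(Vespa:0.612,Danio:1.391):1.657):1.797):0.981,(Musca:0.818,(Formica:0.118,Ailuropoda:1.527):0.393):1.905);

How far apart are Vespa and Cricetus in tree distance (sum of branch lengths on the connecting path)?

8.401

The path runs Vespa → … → MRCA → … → Cricetus; the MRCA is the node subtending (((((Yersinia,((Martes,(Saccharomyces,Melursus)),Panthera)),((Pan,Oncorhynchus),((Rana,Ursus),Zea))),(Cricetus,((Ateles,(Carpinus,Glossina),Culex),Salamandra))),(Candida,Nomascus)),(Gasterosteus,(Vespa,Danio))).
Branch lengths along that path: 0.612 + 1.657 + 1.797 + 0.535 + 0.281 + 1.783 + 1.736 = 8.401.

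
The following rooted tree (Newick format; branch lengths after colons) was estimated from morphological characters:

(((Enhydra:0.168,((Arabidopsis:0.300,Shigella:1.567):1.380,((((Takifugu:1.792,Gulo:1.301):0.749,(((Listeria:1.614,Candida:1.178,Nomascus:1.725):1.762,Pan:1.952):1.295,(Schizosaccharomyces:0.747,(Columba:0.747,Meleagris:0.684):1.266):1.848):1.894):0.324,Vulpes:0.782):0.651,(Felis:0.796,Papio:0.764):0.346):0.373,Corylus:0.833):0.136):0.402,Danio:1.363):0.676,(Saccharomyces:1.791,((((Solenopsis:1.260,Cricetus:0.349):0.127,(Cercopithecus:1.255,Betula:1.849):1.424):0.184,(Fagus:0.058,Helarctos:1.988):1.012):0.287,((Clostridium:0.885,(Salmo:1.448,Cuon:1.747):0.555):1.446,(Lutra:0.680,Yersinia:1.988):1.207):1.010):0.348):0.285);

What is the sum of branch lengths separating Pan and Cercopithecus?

11.486

The path runs Pan → … → MRCA → … → Cercopithecus; the MRCA is the root of the tree.
Branch lengths along that path: 1.952 + 1.295 + 1.894 + 0.324 + 0.651 + 0.373 + 0.136 + 0.402 + 0.676 + 0.285 + 0.348 + 0.287 + 0.184 + 1.424 + 1.255 = 11.486.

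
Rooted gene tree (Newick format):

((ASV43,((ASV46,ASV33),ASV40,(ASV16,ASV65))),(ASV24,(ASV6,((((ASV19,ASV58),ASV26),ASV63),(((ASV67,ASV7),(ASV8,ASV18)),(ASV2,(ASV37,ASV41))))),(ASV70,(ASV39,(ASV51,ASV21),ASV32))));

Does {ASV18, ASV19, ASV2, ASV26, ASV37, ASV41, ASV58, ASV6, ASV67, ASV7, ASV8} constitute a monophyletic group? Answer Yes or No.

No

The MRCA of the listed taxa subtends (ASV6,((((ASV19,ASV58),ASV26),ASV63),(((ASV67,ASV7),(ASV8,ASV18)),(ASV2,(ASV37,ASV41))))).
That clade also contains ASV63, which is not in the proposed group, so the group is not monophyletic.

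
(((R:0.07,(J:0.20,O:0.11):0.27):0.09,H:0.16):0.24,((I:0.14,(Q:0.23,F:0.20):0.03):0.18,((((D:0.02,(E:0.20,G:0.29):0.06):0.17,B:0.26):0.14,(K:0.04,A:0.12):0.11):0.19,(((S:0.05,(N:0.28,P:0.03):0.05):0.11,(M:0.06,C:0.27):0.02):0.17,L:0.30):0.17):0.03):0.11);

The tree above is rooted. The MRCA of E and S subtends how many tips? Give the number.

12

The MRCA of E and S is the node subtending ((((D,(E,G)),B),(K,A)),(((S,(N,P)),(M,C)),L)).
That clade contains 12 terminal taxa: A, B, C, D, E, G, K, L, M, N, P, S.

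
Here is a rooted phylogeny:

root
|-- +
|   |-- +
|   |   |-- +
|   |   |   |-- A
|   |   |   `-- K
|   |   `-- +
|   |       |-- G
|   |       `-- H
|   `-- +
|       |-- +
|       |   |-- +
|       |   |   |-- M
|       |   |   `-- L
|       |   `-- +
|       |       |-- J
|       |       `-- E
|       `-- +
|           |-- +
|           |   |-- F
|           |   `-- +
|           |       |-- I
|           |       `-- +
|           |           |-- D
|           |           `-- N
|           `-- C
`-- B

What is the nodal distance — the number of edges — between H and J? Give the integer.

7

The MRCA of H and J is the node subtending (((A,K),(G,H)),(((M,L),(J,E)),((F,(I,(D,N))),C))).
From H up to that node: 3 branches. From J up to the same node: 4 branches. Total: 3 + 4 = 7.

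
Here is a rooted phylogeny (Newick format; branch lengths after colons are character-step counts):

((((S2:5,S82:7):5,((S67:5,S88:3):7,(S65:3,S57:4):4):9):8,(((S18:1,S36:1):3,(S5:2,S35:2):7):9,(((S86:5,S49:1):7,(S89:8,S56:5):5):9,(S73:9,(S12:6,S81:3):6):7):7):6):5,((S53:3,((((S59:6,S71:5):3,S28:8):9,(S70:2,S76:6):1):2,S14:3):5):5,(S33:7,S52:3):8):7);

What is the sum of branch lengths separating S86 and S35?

The path runs S86 → … → MRCA → … → S35; the MRCA is the node subtending (((S18,S36),(S5,S35)),(((S86,S49),(S89,S56)),(S73,(S12,S81)))).
Branch lengths along that path: 5 + 7 + 9 + 7 + 9 + 7 + 2 = 46.

46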